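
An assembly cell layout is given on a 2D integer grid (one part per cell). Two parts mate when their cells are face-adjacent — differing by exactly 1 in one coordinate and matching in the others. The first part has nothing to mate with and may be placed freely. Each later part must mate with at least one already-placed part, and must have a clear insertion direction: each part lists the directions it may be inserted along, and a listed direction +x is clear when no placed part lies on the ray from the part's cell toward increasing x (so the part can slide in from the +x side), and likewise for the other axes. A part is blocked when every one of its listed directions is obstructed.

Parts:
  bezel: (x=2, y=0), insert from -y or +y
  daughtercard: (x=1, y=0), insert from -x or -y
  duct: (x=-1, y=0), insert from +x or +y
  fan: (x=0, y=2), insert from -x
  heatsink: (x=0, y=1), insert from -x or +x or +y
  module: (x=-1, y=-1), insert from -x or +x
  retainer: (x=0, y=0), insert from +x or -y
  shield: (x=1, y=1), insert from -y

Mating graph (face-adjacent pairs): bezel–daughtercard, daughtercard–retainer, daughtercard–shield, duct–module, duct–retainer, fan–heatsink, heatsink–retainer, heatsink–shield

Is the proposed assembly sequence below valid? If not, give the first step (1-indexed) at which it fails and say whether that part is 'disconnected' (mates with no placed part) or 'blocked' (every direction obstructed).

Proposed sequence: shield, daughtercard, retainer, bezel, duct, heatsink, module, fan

Valid

1. shield@(1, 1) [-y clear] — {shield}
2. daughtercard@(1, 0) [-x clear] — {daughtercard, shield}
3. retainer@(0, 0) [-y clear] — {daughtercard, retainer, shield}
4. bezel@(2, 0) [-y clear] — {bezel, daughtercard, retainer, shield}
5. duct@(-1, 0) [+y clear] — {bezel, daughtercard, duct, retainer, shield}
6. heatsink@(0, 1) [-x clear] — {bezel, daughtercard, duct, heatsink, retainer, shield}
7. module@(-1, -1) [-x clear] — {bezel, daughtercard, duct, heatsink, module, retainer, shield}
8. fan@(0, 2) [-x clear] — {bezel, daughtercard, duct, fan, heatsink, module, retainer, shield}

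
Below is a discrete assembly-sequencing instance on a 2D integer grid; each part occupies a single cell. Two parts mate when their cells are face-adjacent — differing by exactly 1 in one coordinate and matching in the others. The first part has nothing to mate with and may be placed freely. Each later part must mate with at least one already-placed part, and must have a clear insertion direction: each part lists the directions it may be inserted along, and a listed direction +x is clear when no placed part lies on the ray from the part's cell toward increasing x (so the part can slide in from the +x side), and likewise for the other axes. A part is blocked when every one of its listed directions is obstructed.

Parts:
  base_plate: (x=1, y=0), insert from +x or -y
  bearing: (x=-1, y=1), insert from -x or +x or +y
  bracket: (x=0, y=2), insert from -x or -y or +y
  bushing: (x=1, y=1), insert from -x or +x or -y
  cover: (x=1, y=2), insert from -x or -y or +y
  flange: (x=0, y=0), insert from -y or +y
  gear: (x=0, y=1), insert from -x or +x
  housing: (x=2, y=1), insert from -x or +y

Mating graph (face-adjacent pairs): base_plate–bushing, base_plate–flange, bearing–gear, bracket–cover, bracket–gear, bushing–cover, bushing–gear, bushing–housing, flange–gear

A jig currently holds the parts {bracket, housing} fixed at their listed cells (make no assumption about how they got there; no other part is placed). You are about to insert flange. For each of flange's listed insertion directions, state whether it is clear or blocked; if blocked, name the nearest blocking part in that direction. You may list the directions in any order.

-y: ray from flange(0, 0) has no placed part ⇒ clear
+y: nearest on ray is bracket@(0, 2) ⇒ blocked

+y: blocked by bracket; -y: clear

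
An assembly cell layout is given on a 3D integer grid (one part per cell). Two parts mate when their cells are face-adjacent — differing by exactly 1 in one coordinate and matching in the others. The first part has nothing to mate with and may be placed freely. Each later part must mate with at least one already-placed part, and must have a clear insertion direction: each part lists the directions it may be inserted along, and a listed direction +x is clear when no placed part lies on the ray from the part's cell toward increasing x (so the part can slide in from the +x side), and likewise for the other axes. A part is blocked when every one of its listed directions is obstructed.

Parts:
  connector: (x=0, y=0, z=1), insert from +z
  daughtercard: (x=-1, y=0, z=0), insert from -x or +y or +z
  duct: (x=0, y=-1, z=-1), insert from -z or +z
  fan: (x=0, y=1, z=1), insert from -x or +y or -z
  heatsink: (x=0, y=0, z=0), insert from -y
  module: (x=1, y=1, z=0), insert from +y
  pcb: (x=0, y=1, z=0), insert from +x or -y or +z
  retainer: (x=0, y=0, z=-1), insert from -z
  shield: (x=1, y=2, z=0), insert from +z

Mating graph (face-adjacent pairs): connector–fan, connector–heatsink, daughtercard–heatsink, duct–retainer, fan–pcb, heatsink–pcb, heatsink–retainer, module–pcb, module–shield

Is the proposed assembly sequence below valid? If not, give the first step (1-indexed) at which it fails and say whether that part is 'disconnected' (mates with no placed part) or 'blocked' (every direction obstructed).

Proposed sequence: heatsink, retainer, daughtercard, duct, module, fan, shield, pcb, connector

1. heatsink@(0, 0, 0) [-y clear] — {heatsink}
2. retainer@(0, 0, -1) [-z clear] — {heatsink, retainer}
3. daughtercard@(-1, 0, 0) [-x clear] — {daughtercard, heatsink, retainer}
4. duct@(0, -1, -1) [-z clear] — {daughtercard, duct, heatsink, retainer}
5. module@(1, 1, 0) — no placed neighbour ⇒ disconnected

Invalid at step 5 (disconnected)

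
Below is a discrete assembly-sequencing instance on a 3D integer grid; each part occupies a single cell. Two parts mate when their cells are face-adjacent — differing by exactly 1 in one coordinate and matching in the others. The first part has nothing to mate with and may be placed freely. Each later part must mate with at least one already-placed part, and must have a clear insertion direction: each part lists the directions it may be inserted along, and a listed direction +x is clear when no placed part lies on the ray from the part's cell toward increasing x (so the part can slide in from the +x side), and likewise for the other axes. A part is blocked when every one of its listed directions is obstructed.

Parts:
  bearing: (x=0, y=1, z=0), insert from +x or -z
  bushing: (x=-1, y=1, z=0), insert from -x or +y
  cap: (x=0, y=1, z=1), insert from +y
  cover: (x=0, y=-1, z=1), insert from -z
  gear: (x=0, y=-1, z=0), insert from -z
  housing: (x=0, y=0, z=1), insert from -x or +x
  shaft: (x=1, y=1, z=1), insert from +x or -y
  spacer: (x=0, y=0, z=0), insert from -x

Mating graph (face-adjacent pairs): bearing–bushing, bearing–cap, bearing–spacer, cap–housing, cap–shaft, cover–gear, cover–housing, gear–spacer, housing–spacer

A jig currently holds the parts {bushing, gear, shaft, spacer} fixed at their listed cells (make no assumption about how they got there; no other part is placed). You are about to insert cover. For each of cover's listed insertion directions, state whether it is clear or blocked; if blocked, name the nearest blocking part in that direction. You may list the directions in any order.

-z: nearest on ray is gear@(0, -1, 0) ⇒ blocked

-z: blocked by gear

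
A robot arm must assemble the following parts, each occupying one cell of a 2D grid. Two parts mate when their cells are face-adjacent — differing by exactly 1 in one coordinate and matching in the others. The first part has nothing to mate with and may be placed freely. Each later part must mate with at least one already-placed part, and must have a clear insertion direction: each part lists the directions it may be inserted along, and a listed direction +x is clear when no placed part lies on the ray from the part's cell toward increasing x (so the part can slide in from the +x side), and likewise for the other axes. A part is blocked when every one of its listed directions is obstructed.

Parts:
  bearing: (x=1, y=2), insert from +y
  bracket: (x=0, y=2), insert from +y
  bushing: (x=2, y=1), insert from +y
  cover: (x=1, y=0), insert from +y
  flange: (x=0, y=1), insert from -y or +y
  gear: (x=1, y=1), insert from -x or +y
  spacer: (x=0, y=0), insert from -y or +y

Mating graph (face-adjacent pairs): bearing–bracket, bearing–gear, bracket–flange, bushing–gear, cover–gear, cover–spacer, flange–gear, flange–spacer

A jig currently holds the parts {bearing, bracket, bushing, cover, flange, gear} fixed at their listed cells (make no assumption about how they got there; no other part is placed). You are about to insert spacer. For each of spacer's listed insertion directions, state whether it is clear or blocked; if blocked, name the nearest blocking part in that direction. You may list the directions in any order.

+y: blocked by flange; -y: clear

-y: ray from spacer(0, 0) has no placed part ⇒ clear
+y: nearest on ray is flange@(0, 1) ⇒ blocked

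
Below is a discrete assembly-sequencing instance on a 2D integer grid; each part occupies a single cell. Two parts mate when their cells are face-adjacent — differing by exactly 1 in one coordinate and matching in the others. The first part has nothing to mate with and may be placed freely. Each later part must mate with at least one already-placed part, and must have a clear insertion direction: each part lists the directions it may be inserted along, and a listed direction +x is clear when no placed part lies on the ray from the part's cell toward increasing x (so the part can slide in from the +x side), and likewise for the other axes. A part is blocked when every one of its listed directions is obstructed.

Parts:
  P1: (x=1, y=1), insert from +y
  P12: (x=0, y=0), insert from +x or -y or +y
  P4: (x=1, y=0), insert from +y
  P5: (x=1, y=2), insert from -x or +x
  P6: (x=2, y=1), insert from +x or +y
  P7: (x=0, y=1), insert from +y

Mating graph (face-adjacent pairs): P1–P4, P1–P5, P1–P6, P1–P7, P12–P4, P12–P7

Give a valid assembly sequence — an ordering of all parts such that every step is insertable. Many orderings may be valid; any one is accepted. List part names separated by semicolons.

P4; P12; P1; P5; P6; P7

1. P4@(1, 0) [+y clear] — {P4}
2. P12@(0, 0) [-y clear] — {P12, P4}
3. P1@(1, 1) [+y clear] — {P1, P12, P4}
4. P5@(1, 2) [-x clear] — {P1, P12, P4, P5}
5. P6@(2, 1) [+x clear] — {P1, P12, P4, P5, P6}
6. P7@(0, 1) [+y clear] — {P1, P12, P4, P5, P6, P7}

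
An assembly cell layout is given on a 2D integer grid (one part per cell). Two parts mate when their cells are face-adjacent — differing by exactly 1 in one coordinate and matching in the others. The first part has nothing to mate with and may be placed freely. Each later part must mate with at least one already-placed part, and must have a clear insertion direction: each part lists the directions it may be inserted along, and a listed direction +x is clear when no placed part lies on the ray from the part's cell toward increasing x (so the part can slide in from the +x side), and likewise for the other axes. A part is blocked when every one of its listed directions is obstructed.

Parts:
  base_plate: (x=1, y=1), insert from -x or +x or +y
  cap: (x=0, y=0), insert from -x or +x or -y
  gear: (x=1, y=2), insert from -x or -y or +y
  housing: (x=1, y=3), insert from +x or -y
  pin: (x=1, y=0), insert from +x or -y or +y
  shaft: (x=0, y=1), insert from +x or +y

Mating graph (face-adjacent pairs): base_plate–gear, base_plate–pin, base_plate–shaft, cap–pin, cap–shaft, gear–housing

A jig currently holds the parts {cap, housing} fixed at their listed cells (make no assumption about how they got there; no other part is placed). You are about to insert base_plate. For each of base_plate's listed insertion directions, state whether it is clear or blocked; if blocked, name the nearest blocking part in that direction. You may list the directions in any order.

+x: clear; +y: blocked by housing; -x: clear

-x: ray from base_plate(1, 1) has no placed part ⇒ clear
+x: ray from base_plate(1, 1) has no placed part ⇒ clear
+y: nearest on ray is housing@(1, 3) ⇒ blocked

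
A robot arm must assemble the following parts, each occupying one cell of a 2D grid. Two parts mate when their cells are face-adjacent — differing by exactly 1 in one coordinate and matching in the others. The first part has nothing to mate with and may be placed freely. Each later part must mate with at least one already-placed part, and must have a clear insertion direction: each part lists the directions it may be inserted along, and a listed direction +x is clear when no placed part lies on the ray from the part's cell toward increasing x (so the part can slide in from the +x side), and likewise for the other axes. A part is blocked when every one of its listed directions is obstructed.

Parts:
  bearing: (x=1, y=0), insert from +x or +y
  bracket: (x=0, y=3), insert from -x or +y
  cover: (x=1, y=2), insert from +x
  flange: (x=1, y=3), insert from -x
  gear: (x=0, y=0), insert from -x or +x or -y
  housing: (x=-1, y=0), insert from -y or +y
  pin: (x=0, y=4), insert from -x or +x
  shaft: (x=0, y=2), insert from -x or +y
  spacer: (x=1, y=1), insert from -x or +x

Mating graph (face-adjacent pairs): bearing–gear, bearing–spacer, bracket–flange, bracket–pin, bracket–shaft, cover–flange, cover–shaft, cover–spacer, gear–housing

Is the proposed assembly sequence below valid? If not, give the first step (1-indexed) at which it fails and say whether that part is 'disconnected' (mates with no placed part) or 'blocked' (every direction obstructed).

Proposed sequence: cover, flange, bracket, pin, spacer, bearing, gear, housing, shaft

1. cover@(1, 2) [+x clear] — {cover}
2. flange@(1, 3) [-x clear] — {cover, flange}
3. bracket@(0, 3) [-x clear] — {bracket, cover, flange}
4. pin@(0, 4) [-x clear] — {bracket, cover, flange, pin}
5. spacer@(1, 1) [-x clear] — {bracket, cover, flange, pin, spacer}
6. bearing@(1, 0) [+x clear] — {bearing, bracket, cover, flange, pin, spacer}
7. gear@(0, 0) [-x clear] — {bearing, bracket, cover, flange, gear, pin, spacer}
8. housing@(-1, 0) [-y clear] — {bearing, bracket, cover, flange, gear, housing, pin, spacer}
9. shaft@(0, 2) [-x clear] — {bearing, bracket, cover, flange, gear, housing, pin, shaft, spacer}

Valid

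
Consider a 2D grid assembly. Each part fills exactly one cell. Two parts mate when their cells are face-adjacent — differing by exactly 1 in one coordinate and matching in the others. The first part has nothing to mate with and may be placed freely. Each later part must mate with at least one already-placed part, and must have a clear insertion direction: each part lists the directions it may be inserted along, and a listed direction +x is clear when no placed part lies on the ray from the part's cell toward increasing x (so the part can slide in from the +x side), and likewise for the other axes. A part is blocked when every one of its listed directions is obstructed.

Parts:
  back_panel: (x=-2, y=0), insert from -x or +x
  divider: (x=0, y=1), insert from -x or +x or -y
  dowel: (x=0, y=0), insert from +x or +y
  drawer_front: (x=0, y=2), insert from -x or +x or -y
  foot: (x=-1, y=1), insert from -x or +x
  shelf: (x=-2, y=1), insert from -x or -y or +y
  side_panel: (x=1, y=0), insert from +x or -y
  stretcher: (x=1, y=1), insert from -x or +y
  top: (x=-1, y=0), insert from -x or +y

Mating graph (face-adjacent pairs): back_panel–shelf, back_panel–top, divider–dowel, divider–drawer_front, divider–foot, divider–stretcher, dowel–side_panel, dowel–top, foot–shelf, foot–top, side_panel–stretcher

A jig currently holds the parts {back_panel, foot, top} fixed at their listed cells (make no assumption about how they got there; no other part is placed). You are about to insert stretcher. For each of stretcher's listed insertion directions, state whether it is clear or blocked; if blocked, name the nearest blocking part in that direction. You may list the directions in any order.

-x: nearest on ray is foot@(-1, 1) ⇒ blocked
+y: ray from stretcher(1, 1) has no placed part ⇒ clear

+y: clear; -x: blocked by foot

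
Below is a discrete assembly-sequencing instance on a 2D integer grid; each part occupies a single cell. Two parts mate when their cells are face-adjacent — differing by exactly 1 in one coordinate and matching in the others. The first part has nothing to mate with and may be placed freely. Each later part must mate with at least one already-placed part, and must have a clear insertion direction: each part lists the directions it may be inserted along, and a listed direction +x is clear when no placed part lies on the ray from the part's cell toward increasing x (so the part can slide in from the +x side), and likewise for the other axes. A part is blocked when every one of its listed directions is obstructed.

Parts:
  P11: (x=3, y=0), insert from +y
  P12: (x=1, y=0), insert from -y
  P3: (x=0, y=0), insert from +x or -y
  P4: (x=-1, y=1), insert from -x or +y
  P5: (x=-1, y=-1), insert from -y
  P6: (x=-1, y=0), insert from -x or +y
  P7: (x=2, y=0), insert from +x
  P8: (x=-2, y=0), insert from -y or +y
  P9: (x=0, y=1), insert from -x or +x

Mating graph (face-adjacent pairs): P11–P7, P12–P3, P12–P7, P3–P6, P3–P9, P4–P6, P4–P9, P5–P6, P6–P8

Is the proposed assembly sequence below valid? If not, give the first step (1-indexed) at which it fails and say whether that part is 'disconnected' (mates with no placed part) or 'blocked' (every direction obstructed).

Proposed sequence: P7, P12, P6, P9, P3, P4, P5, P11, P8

Invalid at step 3 (disconnected)

1. P7@(2, 0) [+x clear] — {P7}
2. P12@(1, 0) [-y clear] — {P12, P7}
3. P6@(-1, 0) — no placed neighbour ⇒ disconnected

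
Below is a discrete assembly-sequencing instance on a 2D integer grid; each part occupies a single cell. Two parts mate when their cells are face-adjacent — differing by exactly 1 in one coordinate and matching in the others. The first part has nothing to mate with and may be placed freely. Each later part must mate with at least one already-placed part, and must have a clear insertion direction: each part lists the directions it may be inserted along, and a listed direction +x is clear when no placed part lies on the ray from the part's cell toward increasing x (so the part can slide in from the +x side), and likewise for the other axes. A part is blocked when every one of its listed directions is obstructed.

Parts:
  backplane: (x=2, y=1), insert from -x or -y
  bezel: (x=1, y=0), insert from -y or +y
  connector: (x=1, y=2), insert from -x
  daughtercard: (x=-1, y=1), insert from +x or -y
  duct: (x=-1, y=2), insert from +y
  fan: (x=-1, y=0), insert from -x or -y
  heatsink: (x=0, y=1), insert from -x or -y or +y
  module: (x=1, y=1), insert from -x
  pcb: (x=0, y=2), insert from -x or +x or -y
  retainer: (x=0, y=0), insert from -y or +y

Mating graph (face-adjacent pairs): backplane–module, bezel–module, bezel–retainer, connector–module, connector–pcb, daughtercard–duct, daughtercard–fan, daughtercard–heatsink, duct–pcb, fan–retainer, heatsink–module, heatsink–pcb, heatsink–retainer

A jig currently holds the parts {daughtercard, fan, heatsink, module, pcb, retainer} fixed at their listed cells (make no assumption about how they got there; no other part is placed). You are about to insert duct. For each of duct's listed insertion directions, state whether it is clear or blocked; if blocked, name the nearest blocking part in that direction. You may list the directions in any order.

+y: ray from duct(-1, 2) has no placed part ⇒ clear

+y: clear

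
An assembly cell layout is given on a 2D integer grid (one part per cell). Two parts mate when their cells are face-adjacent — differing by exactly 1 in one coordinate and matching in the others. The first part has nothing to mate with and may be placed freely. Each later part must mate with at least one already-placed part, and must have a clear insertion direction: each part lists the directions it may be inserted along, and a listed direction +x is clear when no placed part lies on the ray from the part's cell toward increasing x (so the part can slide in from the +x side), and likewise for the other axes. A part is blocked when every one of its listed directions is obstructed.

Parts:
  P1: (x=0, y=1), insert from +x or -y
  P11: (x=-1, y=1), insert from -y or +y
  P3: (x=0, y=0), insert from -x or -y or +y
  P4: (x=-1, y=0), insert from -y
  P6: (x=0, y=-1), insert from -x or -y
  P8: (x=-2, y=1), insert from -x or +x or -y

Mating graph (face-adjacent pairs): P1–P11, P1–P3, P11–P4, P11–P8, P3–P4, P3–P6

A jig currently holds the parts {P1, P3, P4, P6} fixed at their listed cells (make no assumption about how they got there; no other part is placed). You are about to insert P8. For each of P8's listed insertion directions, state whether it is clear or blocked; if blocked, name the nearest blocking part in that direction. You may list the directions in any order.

+x: blocked by P1; -x: clear; -y: clear

-x: ray from P8(-2, 1) has no placed part ⇒ clear
+x: nearest on ray is P1@(0, 1) ⇒ blocked
-y: ray from P8(-2, 1) has no placed part ⇒ clear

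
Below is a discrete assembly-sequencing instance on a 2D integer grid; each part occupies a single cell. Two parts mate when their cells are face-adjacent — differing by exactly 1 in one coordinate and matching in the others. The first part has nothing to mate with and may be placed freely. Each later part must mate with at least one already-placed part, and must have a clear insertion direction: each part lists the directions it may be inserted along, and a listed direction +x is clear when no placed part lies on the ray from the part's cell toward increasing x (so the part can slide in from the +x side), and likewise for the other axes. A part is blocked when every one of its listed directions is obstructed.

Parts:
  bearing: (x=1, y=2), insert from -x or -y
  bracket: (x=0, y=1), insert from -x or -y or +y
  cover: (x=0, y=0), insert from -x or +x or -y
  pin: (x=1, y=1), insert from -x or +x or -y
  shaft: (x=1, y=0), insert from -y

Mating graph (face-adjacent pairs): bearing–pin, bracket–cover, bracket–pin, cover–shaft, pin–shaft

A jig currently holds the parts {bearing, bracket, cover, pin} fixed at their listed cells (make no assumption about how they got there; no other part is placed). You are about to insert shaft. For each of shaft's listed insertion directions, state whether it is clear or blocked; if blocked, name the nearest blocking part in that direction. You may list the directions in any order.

-y: ray from shaft(1, 0) has no placed part ⇒ clear

-y: clear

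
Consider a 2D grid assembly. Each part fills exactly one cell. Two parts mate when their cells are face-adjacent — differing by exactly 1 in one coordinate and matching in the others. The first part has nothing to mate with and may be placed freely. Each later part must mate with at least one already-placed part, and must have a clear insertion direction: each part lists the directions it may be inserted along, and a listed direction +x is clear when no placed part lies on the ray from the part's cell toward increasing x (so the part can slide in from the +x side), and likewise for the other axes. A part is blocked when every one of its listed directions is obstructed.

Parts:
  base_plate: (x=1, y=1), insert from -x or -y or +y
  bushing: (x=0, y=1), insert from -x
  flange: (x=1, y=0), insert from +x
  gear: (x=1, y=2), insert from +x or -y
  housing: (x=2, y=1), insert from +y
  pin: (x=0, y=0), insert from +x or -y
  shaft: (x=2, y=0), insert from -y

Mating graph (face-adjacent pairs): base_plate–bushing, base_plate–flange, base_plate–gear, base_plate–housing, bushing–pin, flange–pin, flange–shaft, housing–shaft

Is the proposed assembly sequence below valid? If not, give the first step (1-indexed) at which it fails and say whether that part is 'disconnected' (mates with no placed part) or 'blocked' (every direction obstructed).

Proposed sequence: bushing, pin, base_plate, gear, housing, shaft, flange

1. bushing@(0, 1) [-x clear] — {bushing}
2. pin@(0, 0) [+x clear] — {bushing, pin}
3. base_plate@(1, 1) [-y clear] — {base_plate, bushing, pin}
4. gear@(1, 2) [+x clear] — {base_plate, bushing, gear, pin}
5. housing@(2, 1) [+y clear] — {base_plate, bushing, gear, housing, pin}
6. shaft@(2, 0) [-y clear] — {base_plate, bushing, gear, housing, pin, shaft}
7. flange@(1, 0) — +x all obstructed ⇒ blocked

Invalid at step 7 (blocked)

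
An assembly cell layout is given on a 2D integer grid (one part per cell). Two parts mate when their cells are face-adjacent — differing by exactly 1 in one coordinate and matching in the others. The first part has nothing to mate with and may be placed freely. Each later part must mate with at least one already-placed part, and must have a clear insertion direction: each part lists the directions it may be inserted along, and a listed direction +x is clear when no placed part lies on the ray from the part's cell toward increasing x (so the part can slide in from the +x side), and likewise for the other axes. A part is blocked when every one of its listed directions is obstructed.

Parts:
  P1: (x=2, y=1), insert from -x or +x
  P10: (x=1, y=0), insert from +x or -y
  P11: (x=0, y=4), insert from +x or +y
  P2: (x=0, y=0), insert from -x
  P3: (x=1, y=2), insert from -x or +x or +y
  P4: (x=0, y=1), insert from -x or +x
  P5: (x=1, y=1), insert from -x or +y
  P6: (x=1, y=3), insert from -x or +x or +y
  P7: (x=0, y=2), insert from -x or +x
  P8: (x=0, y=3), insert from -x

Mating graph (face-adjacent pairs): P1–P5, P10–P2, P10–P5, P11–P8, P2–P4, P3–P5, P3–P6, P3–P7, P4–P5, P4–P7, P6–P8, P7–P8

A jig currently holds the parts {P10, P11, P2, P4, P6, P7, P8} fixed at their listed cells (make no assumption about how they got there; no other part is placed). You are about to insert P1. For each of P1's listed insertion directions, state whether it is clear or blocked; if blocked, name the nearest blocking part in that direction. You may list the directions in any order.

+x: clear; -x: blocked by P4

-x: nearest on ray is P4@(0, 1) ⇒ blocked
+x: ray from P1(2, 1) has no placed part ⇒ clear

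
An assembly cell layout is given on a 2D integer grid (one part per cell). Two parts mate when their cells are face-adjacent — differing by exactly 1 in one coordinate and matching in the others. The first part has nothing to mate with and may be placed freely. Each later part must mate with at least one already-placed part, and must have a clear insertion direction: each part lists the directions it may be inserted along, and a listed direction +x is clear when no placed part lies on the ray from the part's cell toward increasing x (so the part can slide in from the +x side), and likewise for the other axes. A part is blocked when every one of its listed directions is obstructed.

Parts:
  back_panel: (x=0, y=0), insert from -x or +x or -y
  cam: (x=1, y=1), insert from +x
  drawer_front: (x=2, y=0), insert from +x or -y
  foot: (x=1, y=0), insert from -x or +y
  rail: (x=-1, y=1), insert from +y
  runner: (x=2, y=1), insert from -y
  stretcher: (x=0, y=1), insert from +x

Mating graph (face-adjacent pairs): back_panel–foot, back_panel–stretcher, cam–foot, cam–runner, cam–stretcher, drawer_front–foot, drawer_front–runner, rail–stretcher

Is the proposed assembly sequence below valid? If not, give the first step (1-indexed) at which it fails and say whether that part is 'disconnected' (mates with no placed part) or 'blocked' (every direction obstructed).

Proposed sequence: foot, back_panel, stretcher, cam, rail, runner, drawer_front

Valid

1. foot@(1, 0) [-x clear] — {foot}
2. back_panel@(0, 0) [-x clear] — {back_panel, foot}
3. stretcher@(0, 1) [+x clear] — {back_panel, foot, stretcher}
4. cam@(1, 1) [+x clear] — {back_panel, cam, foot, stretcher}
5. rail@(-1, 1) [+y clear] — {back_panel, cam, foot, rail, stretcher}
6. runner@(2, 1) [-y clear] — {back_panel, cam, foot, rail, runner, stretcher}
7. drawer_front@(2, 0) [+x clear] — {back_panel, cam, drawer_front, foot, rail, runner, stretcher}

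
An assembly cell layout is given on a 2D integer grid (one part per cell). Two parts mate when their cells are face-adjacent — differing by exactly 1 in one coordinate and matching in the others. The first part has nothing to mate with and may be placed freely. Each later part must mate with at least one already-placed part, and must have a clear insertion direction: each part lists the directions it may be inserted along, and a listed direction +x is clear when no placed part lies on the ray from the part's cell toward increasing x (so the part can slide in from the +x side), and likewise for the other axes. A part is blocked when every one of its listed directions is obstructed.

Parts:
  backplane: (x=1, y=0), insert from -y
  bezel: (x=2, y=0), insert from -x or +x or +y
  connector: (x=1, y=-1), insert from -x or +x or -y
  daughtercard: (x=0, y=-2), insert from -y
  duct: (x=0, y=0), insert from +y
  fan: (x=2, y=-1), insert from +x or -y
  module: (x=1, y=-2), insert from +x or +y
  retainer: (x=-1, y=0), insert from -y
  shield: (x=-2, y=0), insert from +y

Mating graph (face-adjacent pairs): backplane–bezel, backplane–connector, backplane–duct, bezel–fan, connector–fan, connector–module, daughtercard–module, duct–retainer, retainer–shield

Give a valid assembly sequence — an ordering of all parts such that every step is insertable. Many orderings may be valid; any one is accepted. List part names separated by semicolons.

shield; retainer; duct; backplane; bezel; fan; connector; module; daughtercard

1. shield@(-2, 0) [+y clear] — {shield}
2. retainer@(-1, 0) [-y clear] — {retainer, shield}
3. duct@(0, 0) [+y clear] — {duct, retainer, shield}
4. backplane@(1, 0) [-y clear] — {backplane, duct, retainer, shield}
5. bezel@(2, 0) [+x clear] — {backplane, bezel, duct, retainer, shield}
6. fan@(2, -1) [+x clear] — {backplane, bezel, duct, fan, retainer, shield}
7. connector@(1, -1) [-x clear] — {backplane, bezel, connector, duct, fan, retainer, shield}
8. module@(1, -2) [+x clear] — {backplane, bezel, connector, duct, fan, module, retainer, shield}
9. daughtercard@(0, -2) [-y clear] — {backplane, bezel, connector, daughtercard, duct, fan, module, retainer, shield}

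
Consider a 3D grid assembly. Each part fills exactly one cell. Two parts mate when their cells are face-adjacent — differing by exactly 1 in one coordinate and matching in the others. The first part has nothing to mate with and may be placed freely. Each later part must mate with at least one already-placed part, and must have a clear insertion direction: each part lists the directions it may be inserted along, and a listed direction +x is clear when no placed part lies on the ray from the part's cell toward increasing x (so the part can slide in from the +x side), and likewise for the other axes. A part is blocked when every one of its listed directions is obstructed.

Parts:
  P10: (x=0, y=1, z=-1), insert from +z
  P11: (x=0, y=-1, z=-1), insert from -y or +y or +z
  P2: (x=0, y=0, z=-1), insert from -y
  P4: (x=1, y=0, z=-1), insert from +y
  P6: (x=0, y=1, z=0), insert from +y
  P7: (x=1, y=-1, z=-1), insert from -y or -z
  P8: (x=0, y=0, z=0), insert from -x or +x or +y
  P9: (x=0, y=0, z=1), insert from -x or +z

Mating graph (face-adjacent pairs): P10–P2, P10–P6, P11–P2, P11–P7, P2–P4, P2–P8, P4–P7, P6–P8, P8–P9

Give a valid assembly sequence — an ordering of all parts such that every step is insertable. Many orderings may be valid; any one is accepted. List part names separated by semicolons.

P4; P7; P2; P11; P8; P9; P10; P6

1. P4@(1, 0, -1) [+y clear] — {P4}
2. P7@(1, -1, -1) [-y clear] — {P4, P7}
3. P2@(0, 0, -1) [-y clear] — {P2, P4, P7}
4. P11@(0, -1, -1) [-y clear] — {P11, P2, P4, P7}
5. P8@(0, 0, 0) [-x clear] — {P11, P2, P4, P7, P8}
6. P9@(0, 0, 1) [-x clear] — {P11, P2, P4, P7, P8, P9}
7. P10@(0, 1, -1) [+z clear] — {P10, P11, P2, P4, P7, P8, P9}
8. P6@(0, 1, 0) [+y clear] — {P10, P11, P2, P4, P6, P7, P8, P9}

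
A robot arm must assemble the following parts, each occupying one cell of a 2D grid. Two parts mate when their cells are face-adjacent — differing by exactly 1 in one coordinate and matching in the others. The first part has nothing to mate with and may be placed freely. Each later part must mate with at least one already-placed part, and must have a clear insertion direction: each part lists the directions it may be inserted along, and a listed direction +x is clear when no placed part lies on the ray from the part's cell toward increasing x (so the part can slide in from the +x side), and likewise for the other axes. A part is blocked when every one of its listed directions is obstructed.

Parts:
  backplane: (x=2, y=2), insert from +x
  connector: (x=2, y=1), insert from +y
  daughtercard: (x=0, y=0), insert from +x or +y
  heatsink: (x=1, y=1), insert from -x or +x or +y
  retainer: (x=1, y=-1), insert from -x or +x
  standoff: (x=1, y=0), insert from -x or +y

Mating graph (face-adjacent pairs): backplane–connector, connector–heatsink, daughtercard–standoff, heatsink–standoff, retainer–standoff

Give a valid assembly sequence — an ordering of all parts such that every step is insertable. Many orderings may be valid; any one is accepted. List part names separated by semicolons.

heatsink; connector; backplane; standoff; retainer; daughtercard

1. heatsink@(1, 1) [-x clear] — {heatsink}
2. connector@(2, 1) [+y clear] — {connector, heatsink}
3. backplane@(2, 2) [+x clear] — {backplane, connector, heatsink}
4. standoff@(1, 0) [-x clear] — {backplane, connector, heatsink, standoff}
5. retainer@(1, -1) [-x clear] — {backplane, connector, heatsink, retainer, standoff}
6. daughtercard@(0, 0) [+y clear] — {backplane, connector, daughtercard, heatsink, retainer, standoff}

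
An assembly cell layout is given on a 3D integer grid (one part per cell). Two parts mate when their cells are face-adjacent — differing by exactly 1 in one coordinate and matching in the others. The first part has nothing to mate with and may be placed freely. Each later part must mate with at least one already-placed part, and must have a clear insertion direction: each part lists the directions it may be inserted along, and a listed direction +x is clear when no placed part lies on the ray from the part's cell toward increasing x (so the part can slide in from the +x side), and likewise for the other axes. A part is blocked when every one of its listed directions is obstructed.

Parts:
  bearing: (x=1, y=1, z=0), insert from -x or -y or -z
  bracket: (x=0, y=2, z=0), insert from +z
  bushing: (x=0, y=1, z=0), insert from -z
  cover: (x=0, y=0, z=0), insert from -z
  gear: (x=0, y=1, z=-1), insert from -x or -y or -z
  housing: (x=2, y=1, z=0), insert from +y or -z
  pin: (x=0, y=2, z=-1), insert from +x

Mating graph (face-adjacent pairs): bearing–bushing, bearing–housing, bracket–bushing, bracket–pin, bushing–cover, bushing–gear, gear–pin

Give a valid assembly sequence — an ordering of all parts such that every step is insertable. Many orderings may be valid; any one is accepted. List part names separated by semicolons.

cover; bushing; gear; pin; bracket; bearing; housing

1. cover@(0, 0, 0) [-z clear] — {cover}
2. bushing@(0, 1, 0) [-z clear] — {bushing, cover}
3. gear@(0, 1, -1) [-x clear] — {bushing, cover, gear}
4. pin@(0, 2, -1) [+x clear] — {bushing, cover, gear, pin}
5. bracket@(0, 2, 0) [+z clear] — {bracket, bushing, cover, gear, pin}
6. bearing@(1, 1, 0) [-y clear] — {bearing, bracket, bushing, cover, gear, pin}
7. housing@(2, 1, 0) [+y clear] — {bearing, bracket, bushing, cover, gear, housing, pin}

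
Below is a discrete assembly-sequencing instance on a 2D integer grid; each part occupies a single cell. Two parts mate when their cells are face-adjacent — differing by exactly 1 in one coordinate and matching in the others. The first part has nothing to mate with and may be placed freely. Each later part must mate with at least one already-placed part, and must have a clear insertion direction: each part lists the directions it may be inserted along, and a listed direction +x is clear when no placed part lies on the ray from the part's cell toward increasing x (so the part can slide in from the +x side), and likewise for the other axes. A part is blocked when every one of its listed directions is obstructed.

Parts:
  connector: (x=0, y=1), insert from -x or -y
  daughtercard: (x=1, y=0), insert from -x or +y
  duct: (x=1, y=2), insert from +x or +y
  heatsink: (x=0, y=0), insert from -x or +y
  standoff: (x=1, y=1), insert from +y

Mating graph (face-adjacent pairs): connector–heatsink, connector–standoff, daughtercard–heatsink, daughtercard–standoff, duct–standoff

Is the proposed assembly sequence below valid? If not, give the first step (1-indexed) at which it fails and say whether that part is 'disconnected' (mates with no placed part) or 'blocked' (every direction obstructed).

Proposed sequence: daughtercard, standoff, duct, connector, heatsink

1. daughtercard@(1, 0) [-x clear] — {daughtercard}
2. standoff@(1, 1) [+y clear] — {daughtercard, standoff}
3. duct@(1, 2) [+x clear] — {daughtercard, duct, standoff}
4. connector@(0, 1) [-x clear] — {connector, daughtercard, duct, standoff}
5. heatsink@(0, 0) [-x clear] — {connector, daughtercard, duct, heatsink, standoff}

Valid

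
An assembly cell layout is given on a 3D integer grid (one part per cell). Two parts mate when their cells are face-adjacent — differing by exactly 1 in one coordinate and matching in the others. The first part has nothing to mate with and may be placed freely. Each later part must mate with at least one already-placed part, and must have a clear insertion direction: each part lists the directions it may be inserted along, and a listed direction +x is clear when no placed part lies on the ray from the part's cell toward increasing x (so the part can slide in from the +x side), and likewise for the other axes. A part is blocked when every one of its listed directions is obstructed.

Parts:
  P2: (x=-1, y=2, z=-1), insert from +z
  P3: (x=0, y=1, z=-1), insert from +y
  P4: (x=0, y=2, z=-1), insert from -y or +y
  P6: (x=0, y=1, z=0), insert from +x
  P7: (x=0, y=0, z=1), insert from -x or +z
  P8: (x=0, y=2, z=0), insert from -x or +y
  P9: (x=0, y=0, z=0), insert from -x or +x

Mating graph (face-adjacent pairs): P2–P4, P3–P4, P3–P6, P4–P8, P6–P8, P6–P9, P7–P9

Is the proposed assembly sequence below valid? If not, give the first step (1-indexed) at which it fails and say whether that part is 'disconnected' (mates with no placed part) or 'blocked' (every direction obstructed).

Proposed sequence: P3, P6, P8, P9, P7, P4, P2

1. P3@(0, 1, -1) [+y clear] — {P3}
2. P6@(0, 1, 0) [+x clear] — {P3, P6}
3. P8@(0, 2, 0) [-x clear] — {P3, P6, P8}
4. P9@(0, 0, 0) [-x clear] — {P3, P6, P8, P9}
5. P7@(0, 0, 1) [-x clear] — {P3, P6, P7, P8, P9}
6. P4@(0, 2, -1) [+y clear] — {P3, P4, P6, P7, P8, P9}
7. P2@(-1, 2, -1) [+z clear] — {P2, P3, P4, P6, P7, P8, P9}

Valid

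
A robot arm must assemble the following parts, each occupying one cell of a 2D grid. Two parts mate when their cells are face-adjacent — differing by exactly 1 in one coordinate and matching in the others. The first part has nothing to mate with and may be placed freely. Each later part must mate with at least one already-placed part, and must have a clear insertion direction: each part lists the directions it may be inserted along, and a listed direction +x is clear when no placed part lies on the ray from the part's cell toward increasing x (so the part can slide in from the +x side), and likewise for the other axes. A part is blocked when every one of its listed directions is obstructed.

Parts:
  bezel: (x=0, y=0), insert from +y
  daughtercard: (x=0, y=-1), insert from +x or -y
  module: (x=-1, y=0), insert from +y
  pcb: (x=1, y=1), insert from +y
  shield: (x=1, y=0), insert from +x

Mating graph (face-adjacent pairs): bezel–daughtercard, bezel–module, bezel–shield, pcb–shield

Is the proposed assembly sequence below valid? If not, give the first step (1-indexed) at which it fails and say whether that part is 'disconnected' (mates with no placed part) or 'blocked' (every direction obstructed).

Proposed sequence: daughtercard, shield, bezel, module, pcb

Invalid at step 2 (disconnected)

1. daughtercard@(0, -1) [+x clear] — {daughtercard}
2. shield@(1, 0) — no placed neighbour ⇒ disconnected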